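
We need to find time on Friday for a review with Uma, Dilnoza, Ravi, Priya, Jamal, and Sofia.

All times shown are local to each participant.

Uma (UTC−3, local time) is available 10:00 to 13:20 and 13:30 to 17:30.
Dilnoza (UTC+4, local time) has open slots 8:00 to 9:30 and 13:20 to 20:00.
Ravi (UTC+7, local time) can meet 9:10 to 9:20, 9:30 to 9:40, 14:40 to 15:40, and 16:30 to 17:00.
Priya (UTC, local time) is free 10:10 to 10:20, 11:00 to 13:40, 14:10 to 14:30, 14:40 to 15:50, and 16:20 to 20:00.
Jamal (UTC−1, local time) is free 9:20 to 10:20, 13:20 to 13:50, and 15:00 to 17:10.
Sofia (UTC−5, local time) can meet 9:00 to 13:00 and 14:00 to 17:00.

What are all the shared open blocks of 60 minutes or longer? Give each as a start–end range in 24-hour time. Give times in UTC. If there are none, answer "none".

none

Uma → UTC: 13:00–16:20, 16:30–20:30.
Dilnoza → UTC: 04:00–05:30, 09:20–16:00.
Ravi → UTC: 02:10–02:20, 02:30–02:40, 07:40–08:40, 09:30–10:00.
Priya → UTC: 10:10–10:20, 11:00–13:40, 14:10–14:30, 14:40–15:50, 16:20–20:00.
Jamal → UTC: 10:20–11:20, 14:20–14:50, 16:00–18:10.
Sofia → UTC: 14:00–18:00, 19:00–22:00.
Uma ∩ Dilnoza: 13:00–16:00.
Uma ∩ Dilnoza ∩ Ravi: (none).
Uma ∩ Dilnoza ∩ Ravi ∩ Priya: (none).
Uma ∩ Dilnoza ∩ Ravi ∩ Priya ∩ Jamal: (none).
Uma ∩ Dilnoza ∩ Ravi ∩ Priya ∩ Jamal ∩ Sofia: (none).
Windows ≥ 60 min: (none).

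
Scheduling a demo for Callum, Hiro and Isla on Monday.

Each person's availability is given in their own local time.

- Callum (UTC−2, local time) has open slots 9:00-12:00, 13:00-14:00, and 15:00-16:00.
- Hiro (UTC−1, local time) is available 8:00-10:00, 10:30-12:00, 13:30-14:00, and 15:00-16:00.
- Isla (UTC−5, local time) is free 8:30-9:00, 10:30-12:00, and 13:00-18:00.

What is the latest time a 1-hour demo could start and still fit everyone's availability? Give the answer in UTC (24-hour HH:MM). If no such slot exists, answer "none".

none

Callum → UTC: 11:00–14:00, 15:00–16:00, 17:00–18:00.
Hiro → UTC: 09:00–11:00, 11:30–13:00, 14:30–15:00, 16:00–17:00.
Isla → UTC: 13:30–14:00, 15:30–17:00, 18:00–23:00.
Callum ∩ Hiro: 11:30–13:00.
Callum ∩ Hiro ∩ Isla: (none).
Windows ≥ 60 min: (none).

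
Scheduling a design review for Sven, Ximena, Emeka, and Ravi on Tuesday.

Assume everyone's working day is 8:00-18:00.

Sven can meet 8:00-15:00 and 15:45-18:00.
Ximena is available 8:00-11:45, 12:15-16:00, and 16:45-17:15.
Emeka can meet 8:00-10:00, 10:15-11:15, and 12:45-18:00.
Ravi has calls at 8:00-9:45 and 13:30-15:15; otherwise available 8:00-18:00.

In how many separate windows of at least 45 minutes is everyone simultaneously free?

Ravi free within 08:00–18:00: 09:45–13:30, 15:15–18:00.
Sven ∩ Ximena: 08:00–11:45, 12:15–15:00, 15:45–16:00, 16:45–17:15.
Sven ∩ Ximena ∩ Emeka: 08:00–10:00, 10:15–11:15, 12:45–15:00, 15:45–16:00, 16:45–17:15.
Sven ∩ Ximena ∩ Emeka ∩ Ravi: 09:45–10:00, 10:15–11:15, 12:45–13:30, 15:45–16:00, 16:45–17:15.
Windows ≥ 45 min: 10:15–11:15, 12:45–13:30.
That's 2 windows.

2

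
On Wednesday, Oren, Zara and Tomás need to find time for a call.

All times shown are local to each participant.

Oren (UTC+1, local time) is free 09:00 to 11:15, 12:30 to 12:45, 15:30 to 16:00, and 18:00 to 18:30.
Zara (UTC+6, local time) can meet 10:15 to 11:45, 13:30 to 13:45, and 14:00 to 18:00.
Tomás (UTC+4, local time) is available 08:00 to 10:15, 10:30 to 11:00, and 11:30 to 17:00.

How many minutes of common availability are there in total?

150 minutes

Oren → UTC: 08:00–10:15, 11:30–11:45, 14:30–15:00, 17:00–17:30.
Zara → UTC: 04:15–05:45, 07:30–07:45, 08:00–12:00.
Tomás → UTC: 04:00–06:15, 06:30–07:00, 07:30–13:00.
Oren ∩ Zara: 08:00–10:15, 11:30–11:45.
Oren ∩ Zara ∩ Tomás: 08:00–10:15, 11:30–11:45.
Total common minutes: 135 + 15 = 150.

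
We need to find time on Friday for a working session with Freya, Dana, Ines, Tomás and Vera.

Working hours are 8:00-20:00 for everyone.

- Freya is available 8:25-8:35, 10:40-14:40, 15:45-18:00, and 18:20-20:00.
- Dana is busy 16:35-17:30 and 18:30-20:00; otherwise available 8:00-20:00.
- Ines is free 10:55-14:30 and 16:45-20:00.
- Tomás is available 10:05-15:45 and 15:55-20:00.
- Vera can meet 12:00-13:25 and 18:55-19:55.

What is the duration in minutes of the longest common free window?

Dana free within 08:00–20:00: 08:00–16:35, 17:30–18:30.
Freya ∩ Dana: 08:25–08:35, 10:40–14:40, 15:45–16:35, 17:30–18:00, 18:20–18:30.
Freya ∩ Dana ∩ Ines: 10:55–14:30, 17:30–18:00, 18:20–18:30.
Freya ∩ Dana ∩ Ines ∩ Tomás: 10:55–14:30, 17:30–18:00, 18:20–18:30.
Freya ∩ Dana ∩ Ines ∩ Tomás ∩ Vera: 12:00–13:25.
Single common window of 85 minutes.

85 minutes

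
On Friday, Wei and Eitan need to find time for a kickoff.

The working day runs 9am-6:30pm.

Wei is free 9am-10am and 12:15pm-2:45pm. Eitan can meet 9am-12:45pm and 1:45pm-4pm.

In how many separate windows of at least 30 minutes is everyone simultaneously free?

3

Wei ∩ Eitan: 09:00–10:00, 12:15–12:45, 13:45–14:45.
Windows ≥ 30 min: 09:00–10:00, 12:15–12:45, 13:45–14:45.
That's 3 windows.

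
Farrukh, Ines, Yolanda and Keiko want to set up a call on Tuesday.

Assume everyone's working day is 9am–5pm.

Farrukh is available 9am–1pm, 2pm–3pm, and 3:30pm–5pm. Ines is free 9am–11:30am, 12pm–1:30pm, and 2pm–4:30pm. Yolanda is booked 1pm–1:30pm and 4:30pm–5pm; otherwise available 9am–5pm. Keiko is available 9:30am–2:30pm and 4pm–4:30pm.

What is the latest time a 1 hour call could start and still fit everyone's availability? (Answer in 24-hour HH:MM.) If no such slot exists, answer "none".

Yolanda free within 09:00–17:00: 09:00–13:00, 13:30–16:30.
Farrukh ∩ Ines: 09:00–11:30, 12:00–13:00, 14:00–15:00, 15:30–16:30.
Farrukh ∩ Ines ∩ Yolanda: 09:00–11:30, 12:00–13:00, 14:00–15:00, 15:30–16:30.
Farrukh ∩ Ines ∩ Yolanda ∩ Keiko: 09:30–11:30, 12:00–13:00, 14:00–14:30, 16:00–16:30.
Windows ≥ 60 min: 09:30–11:30, 12:00–13:00.
Latest start in the last window 12:00–13:00 is 13:00 − 60 min = 12:00.

12:00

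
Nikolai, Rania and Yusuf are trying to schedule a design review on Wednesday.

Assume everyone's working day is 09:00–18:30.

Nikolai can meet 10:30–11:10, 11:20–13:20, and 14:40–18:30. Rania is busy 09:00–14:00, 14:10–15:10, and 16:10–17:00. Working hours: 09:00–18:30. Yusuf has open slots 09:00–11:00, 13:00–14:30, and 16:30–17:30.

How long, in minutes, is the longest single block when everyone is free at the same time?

Rania free within 09:00–18:30: 14:00–14:10, 15:10–16:10, 17:00–18:30.
Nikolai ∩ Rania: 15:10–16:10, 17:00–18:30.
Nikolai ∩ Rania ∩ Yusuf: 17:00–17:30.
Single common window of 30 minutes.

30 minutes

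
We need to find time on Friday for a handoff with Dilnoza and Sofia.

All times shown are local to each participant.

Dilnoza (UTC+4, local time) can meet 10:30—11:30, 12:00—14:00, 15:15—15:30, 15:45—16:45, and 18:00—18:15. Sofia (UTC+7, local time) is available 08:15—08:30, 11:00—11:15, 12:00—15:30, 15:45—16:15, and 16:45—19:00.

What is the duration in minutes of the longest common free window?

60 minutes

Dilnoza → UTC: 06:30–07:30, 08:00–10:00, 11:15–11:30, 11:45–12:45, 14:00–14:15.
Sofia → UTC: 01:15–01:30, 04:00–04:15, 05:00–08:30, 08:45–09:15, 09:45–12:00.
Dilnoza ∩ Sofia: 06:30–07:30, 08:00–08:30, 08:45–09:15, 09:45–10:00, 11:15–11:30, 11:45–12:00.
Common window lengths: 60, 30, 30, 15, 15, 15 min; longest is 60.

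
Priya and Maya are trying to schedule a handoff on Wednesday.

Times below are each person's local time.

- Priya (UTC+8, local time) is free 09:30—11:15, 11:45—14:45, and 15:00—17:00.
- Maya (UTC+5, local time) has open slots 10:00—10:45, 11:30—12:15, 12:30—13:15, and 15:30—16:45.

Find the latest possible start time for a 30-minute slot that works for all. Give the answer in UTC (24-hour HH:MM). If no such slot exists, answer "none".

07:45

Priya → UTC: 01:30–03:15, 03:45–06:45, 07:00–09:00.
Maya → UTC: 05:00–05:45, 06:30–07:15, 07:30–08:15, 10:30–11:45.
Priya ∩ Maya: 05:00–05:45, 06:30–06:45, 07:00–07:15, 07:30–08:15.
Windows ≥ 30 min: 05:00–05:45, 07:30–08:15.
Latest start in the last window 07:30–08:15 is 08:15 − 30 min = 07:45.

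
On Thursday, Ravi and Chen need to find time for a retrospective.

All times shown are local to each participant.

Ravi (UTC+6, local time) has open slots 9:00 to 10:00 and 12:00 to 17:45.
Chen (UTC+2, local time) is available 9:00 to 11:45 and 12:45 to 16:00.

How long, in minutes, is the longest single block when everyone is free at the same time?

165 minutes

Ravi → UTC: 03:00–04:00, 06:00–11:45.
Chen → UTC: 07:00–09:45, 10:45–14:00.
Ravi ∩ Chen: 07:00–09:45, 10:45–11:45.
Common window lengths: 165, 60 min; longest is 165.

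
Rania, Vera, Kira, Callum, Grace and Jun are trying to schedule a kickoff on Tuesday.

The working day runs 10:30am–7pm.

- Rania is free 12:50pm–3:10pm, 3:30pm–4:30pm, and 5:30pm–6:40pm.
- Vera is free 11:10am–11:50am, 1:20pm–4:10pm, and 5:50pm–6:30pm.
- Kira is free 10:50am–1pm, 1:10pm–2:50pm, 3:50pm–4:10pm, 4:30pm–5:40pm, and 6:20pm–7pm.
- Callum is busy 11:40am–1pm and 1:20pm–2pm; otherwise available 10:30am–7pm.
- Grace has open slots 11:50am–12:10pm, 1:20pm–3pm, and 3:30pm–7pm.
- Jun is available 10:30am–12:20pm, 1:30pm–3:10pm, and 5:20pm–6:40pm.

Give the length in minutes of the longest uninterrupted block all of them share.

50 minutes

Callum free within 10:30–19:00: 10:30–11:40, 13:00–13:20, 14:00–19:00.
Rania ∩ Vera: 13:20–15:10, 15:30–16:10, 17:50–18:30.
Rania ∩ Vera ∩ Kira: 13:20–14:50, 15:50–16:10, 18:20–18:30.
Rania ∩ Vera ∩ Kira ∩ Callum: 14:00–14:50, 15:50–16:10, 18:20–18:30.
Rania ∩ Vera ∩ Kira ∩ Callum ∩ Grace: 14:00–14:50, 15:50–16:10, 18:20–18:30.
Rania ∩ Vera ∩ Kira ∩ Callum ∩ Grace ∩ Jun: 14:00–14:50, 18:20–18:30.
Common window lengths: 50, 10 min; longest is 50.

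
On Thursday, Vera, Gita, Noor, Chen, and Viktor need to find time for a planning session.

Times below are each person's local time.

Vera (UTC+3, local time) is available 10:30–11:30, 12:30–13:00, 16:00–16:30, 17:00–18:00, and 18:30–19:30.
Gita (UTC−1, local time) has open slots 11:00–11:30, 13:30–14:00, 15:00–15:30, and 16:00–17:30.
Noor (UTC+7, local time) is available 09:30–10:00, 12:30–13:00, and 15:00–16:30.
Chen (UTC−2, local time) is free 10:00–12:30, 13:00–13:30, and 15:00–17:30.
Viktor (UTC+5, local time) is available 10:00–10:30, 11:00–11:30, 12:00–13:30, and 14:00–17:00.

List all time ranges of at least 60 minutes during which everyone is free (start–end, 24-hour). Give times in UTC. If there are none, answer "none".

Vera → UTC: 07:30–08:30, 09:30–10:00, 13:00–13:30, 14:00–15:00, 15:30–16:30.
Gita → UTC: 12:00–12:30, 14:30–15:00, 16:00–16:30, 17:00–18:30.
Noor → UTC: 02:30–03:00, 05:30–06:00, 08:00–09:30.
Chen → UTC: 12:00–14:30, 15:00–15:30, 17:00–19:30.
Viktor → UTC: 05:00–05:30, 06:00–06:30, 07:00–08:30, 09:00–12:00.
Vera ∩ Gita: 14:30–15:00, 16:00–16:30.
Vera ∩ Gita ∩ Noor: (none).
Vera ∩ Gita ∩ Noor ∩ Chen: (none).
Vera ∩ Gita ∩ Noor ∩ Chen ∩ Viktor: (none).
Windows ≥ 60 min: (none).

none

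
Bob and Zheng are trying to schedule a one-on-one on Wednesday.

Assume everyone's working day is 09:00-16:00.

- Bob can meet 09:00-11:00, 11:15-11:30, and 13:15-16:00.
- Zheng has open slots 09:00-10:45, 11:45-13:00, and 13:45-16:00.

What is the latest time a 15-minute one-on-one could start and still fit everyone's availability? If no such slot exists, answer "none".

Bob ∩ Zheng: 09:00–10:45, 13:45–16:00.
Windows ≥ 15 min: 09:00–10:45, 13:45–16:00.
Latest start in the last window 13:45–16:00 is 16:00 − 15 min = 15:45.

15:45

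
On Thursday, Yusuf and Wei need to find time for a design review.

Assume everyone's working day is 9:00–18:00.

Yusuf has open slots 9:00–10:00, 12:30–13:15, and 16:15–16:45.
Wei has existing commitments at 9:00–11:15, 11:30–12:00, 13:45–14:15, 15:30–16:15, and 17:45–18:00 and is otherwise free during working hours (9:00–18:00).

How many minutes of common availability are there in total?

75 minutes

Wei free within 09:00–18:00: 11:15–11:30, 12:00–13:45, 14:15–15:30, 16:15–17:45.
Yusuf ∩ Wei: 12:30–13:15, 16:15–16:45.
Total common minutes: 45 + 30 = 75.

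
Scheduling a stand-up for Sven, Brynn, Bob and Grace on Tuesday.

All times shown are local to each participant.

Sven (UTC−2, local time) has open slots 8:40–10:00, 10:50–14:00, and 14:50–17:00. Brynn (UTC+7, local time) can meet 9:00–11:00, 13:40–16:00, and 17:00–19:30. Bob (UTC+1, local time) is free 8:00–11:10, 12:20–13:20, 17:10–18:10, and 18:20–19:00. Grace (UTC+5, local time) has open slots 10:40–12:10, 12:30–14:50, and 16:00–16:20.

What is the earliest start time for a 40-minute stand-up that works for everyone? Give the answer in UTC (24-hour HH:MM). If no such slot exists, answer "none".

Sven → UTC: 10:40–12:00, 12:50–16:00, 16:50–19:00.
Brynn → UTC: 02:00–04:00, 06:40–09:00, 10:00–12:30.
Bob → UTC: 07:00–10:10, 11:20–12:20, 16:10–17:10, 17:20–18:00.
Grace → UTC: 05:40–07:10, 07:30–09:50, 11:00–11:20.
Sven ∩ Brynn: 10:40–12:00.
Sven ∩ Brynn ∩ Bob: 11:20–12:00.
Sven ∩ Brynn ∩ Bob ∩ Grace: (none).
Windows ≥ 40 min: (none).

none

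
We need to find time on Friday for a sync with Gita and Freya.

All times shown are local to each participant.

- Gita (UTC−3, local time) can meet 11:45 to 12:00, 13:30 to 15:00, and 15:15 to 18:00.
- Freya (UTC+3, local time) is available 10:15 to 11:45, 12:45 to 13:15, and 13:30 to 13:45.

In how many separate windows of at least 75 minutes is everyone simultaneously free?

0

Gita → UTC: 14:45–15:00, 16:30–18:00, 18:15–21:00.
Freya → UTC: 07:15–08:45, 09:45–10:15, 10:30–10:45.
Gita ∩ Freya: (none).
Windows ≥ 75 min: (none).
That's 0 windows.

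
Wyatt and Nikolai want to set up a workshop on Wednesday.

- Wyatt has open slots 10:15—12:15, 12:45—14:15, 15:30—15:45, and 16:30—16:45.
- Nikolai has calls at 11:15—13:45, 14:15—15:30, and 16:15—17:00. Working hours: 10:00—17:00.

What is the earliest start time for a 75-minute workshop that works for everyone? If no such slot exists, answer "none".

none

Nikolai free within 10:00–17:00: 10:00–11:15, 13:45–14:15, 15:30–16:15.
Wyatt ∩ Nikolai: 10:15–11:15, 13:45–14:15, 15:30–15:45.
Windows ≥ 75 min: (none).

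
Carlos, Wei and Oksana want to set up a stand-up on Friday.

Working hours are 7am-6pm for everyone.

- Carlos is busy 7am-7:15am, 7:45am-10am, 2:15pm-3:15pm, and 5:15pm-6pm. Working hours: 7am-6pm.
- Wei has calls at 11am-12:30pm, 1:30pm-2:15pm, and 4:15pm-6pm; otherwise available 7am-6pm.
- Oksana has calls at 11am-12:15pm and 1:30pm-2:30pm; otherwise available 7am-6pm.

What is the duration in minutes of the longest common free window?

Carlos free within 07:00–18:00: 07:15–07:45, 10:00–14:15, 15:15–17:15.
Wei free within 07:00–18:00: 07:00–11:00, 12:30–13:30, 14:15–16:15.
Oksana free within 07:00–18:00: 07:00–11:00, 12:15–13:30, 14:30–18:00.
Carlos ∩ Wei: 07:15–07:45, 10:00–11:00, 12:30–13:30, 15:15–16:15.
Carlos ∩ Wei ∩ Oksana: 07:15–07:45, 10:00–11:00, 12:30–13:30, 15:15–16:15.
Common window lengths: 30, 60, 60, 60 min; longest is 60.

60 minutes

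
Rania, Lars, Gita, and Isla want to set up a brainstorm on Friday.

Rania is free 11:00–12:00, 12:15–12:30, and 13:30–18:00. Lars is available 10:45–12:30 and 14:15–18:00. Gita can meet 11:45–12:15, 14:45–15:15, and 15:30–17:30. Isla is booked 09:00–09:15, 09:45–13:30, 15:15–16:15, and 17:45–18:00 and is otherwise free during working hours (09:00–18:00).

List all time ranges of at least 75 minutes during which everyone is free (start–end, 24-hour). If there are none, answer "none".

16:15–17:30

Isla free within 09:00–18:00: 09:15–09:45, 13:30–15:15, 16:15–17:45.
Rania ∩ Lars: 11:00–12:00, 12:15–12:30, 14:15–18:00.
Rania ∩ Lars ∩ Gita: 11:45–12:00, 14:45–15:15, 15:30–17:30.
Rania ∩ Lars ∩ Gita ∩ Isla: 14:45–15:15, 16:15–17:30.
Windows ≥ 75 min: 16:15–17:30.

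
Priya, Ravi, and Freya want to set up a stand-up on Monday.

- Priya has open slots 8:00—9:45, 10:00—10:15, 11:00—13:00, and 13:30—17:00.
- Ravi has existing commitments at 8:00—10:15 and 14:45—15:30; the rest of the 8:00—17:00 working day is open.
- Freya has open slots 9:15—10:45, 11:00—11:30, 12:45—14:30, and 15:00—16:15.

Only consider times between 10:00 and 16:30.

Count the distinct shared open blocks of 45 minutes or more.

Ravi free within 08:00–17:00: 10:15–14:45, 15:30–17:00.
Priya ∩ Ravi: 11:00–13:00, 13:30–14:45, 15:30–17:00.
Priya ∩ Ravi ∩ Freya: 11:00–11:30, 12:45–13:00, 13:30–14:30, 15:30–16:15.
Restricted to 10:00–16:30: 11:00–11:30, 12:45–13:00, 13:30–14:30, 15:30–16:15.
Windows ≥ 45 min: 13:30–14:30, 15:30–16:15.
That's 2 windows.

2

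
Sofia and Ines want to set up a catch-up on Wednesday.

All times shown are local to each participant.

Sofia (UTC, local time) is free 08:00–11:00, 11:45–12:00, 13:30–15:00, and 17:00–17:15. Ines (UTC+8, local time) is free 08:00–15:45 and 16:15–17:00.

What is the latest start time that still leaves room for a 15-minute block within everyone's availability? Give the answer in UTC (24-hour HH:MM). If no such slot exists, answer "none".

08:45

Sofia → UTC: 08:00–11:00, 11:45–12:00, 13:30–15:00, 17:00–17:15.
Ines → UTC: 00:00–07:45, 08:15–09:00.
Sofia ∩ Ines: 08:15–09:00.
Windows ≥ 15 min: 08:15–09:00.
Latest start in the last window 08:15–09:00 is 09:00 − 15 min = 08:45.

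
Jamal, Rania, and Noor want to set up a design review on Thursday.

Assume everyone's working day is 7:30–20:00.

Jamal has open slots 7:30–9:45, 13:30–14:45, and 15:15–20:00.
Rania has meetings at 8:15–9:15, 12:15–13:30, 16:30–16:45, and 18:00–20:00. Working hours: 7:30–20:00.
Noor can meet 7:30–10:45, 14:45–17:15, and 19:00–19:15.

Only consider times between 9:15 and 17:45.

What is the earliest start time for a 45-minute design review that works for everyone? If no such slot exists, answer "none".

Rania free within 07:30–20:00: 07:30–08:15, 09:15–12:15, 13:30–16:30, 16:45–18:00.
Jamal ∩ Rania: 07:30–08:15, 09:15–09:45, 13:30–14:45, 15:15–16:30, 16:45–18:00.
Jamal ∩ Rania ∩ Noor: 07:30–08:15, 09:15–09:45, 15:15–16:30, 16:45–17:15.
Restricted to 09:15–17:45: 09:15–09:45, 15:15–16:30, 16:45–17:15.
Windows ≥ 45 min: 15:15–16:30.
Earliest such window starts at 15:15.

15:15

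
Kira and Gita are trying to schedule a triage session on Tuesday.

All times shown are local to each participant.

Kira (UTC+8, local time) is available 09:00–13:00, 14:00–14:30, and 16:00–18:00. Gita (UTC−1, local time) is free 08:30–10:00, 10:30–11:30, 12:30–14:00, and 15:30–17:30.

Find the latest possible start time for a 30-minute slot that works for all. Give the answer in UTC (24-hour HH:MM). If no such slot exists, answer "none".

Kira → UTC: 01:00–05:00, 06:00–06:30, 08:00–10:00.
Gita → UTC: 09:30–11:00, 11:30–12:30, 13:30–15:00, 16:30–18:30.
Kira ∩ Gita: 09:30–10:00.
Windows ≥ 30 min: 09:30–10:00.
Latest start in the last window 09:30–10:00 is 10:00 − 30 min = 09:30.

09:30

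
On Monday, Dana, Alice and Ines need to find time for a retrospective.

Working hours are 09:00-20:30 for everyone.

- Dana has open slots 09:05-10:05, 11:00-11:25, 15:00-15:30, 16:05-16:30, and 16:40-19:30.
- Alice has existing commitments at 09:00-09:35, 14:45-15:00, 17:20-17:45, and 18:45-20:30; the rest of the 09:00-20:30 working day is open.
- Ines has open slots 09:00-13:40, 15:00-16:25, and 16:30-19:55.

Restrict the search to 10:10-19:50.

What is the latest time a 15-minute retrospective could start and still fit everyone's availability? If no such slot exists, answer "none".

Alice free within 09:00–20:30: 09:35–14:45, 15:00–17:20, 17:45–18:45.
Dana ∩ Alice: 09:35–10:05, 11:00–11:25, 15:00–15:30, 16:05–16:30, 16:40–17:20, 17:45–18:45.
Dana ∩ Alice ∩ Ines: 09:35–10:05, 11:00–11:25, 15:00–15:30, 16:05–16:25, 16:40–17:20, 17:45–18:45.
Restricted to 10:10–19:50: 11:00–11:25, 15:00–15:30, 16:05–16:25, 16:40–17:20, 17:45–18:45.
Windows ≥ 15 min: 11:00–11:25, 15:00–15:30, 16:05–16:25, 16:40–17:20, 17:45–18:45.
Latest start in the last window 17:45–18:45 is 18:45 − 15 min = 18:30.

18:30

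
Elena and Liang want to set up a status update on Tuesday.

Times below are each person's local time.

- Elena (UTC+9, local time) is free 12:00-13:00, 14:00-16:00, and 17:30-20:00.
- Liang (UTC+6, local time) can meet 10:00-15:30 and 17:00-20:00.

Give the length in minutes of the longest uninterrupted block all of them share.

120 minutes

Elena → UTC: 03:00–04:00, 05:00–07:00, 08:30–11:00.
Liang → UTC: 04:00–09:30, 11:00–14:00.
Elena ∩ Liang: 05:00–07:00, 08:30–09:30.
Common window lengths: 120, 60 min; longest is 120.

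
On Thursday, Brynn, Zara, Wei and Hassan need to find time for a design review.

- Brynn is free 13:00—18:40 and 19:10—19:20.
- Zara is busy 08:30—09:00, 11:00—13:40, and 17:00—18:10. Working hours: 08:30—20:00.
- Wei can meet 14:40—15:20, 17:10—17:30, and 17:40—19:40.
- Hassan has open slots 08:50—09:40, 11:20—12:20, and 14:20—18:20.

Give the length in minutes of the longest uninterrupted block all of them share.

Zara free within 08:30–20:00: 09:00–11:00, 13:40–17:00, 18:10–20:00.
Brynn ∩ Zara: 13:40–17:00, 18:10–18:40, 19:10–19:20.
Brynn ∩ Zara ∩ Wei: 14:40–15:20, 18:10–18:40, 19:10–19:20.
Brynn ∩ Zara ∩ Wei ∩ Hassan: 14:40–15:20, 18:10–18:20.
Common window lengths: 40, 10 min; longest is 40.

40 minutes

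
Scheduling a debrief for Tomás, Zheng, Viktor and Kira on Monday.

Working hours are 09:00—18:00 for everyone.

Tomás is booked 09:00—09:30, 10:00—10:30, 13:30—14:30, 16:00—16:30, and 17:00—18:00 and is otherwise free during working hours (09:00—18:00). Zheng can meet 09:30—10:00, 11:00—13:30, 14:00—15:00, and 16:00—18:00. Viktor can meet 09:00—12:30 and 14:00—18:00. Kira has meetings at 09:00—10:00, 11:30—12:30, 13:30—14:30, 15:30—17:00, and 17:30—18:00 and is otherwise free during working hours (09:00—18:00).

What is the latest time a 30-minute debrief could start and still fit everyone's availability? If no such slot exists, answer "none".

14:30

Tomás free within 09:00–18:00: 09:30–10:00, 10:30–13:30, 14:30–16:00, 16:30–17:00.
Kira free within 09:00–18:00: 10:00–11:30, 12:30–13:30, 14:30–15:30, 17:00–17:30.
Tomás ∩ Zheng: 09:30–10:00, 11:00–13:30, 14:30–15:00, 16:30–17:00.
Tomás ∩ Zheng ∩ Viktor: 09:30–10:00, 11:00–12:30, 14:30–15:00, 16:30–17:00.
Tomás ∩ Zheng ∩ Viktor ∩ Kira: 11:00–11:30, 14:30–15:00.
Windows ≥ 30 min: 11:00–11:30, 14:30–15:00.
Latest start in the last window 14:30–15:00 is 15:00 − 30 min = 14:30.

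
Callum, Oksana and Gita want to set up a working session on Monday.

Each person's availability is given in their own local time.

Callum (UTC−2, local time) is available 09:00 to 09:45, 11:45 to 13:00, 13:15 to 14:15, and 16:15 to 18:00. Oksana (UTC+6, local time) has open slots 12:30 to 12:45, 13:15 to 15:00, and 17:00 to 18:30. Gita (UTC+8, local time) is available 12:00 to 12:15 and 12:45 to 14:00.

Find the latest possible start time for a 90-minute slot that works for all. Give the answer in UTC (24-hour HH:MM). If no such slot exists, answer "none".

Callum → UTC: 11:00–11:45, 13:45–15:00, 15:15–16:15, 18:15–20:00.
Oksana → UTC: 06:30–06:45, 07:15–09:00, 11:00–12:30.
Gita → UTC: 04:00–04:15, 04:45–06:00.
Callum ∩ Oksana: 11:00–11:45.
Callum ∩ Oksana ∩ Gita: (none).
Windows ≥ 90 min: (none).

none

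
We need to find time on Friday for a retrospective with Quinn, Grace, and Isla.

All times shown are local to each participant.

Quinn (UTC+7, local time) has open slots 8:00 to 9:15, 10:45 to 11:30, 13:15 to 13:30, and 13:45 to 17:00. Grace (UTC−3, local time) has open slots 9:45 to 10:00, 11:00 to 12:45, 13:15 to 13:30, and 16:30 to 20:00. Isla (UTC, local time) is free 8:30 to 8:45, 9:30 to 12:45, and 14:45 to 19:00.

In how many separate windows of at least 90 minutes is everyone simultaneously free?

0

Quinn → UTC: 01:00–02:15, 03:45–04:30, 06:15–06:30, 06:45–10:00.
Grace → UTC: 12:45–13:00, 14:00–15:45, 16:15–16:30, 19:30–23:00.
Isla → UTC: 08:30–08:45, 09:30–12:45, 14:45–19:00.
Quinn ∩ Grace: (none).
Quinn ∩ Grace ∩ Isla: (none).
Windows ≥ 90 min: (none).
That's 0 windows.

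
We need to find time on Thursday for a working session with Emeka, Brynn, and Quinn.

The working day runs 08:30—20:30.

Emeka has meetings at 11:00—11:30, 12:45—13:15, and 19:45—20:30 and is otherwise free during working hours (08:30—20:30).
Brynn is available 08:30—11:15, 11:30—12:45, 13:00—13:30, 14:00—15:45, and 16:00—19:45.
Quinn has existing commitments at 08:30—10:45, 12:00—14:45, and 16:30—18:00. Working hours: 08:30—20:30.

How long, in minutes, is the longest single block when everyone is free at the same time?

Emeka free within 08:30–20:30: 08:30–11:00, 11:30–12:45, 13:15–19:45.
Quinn free within 08:30–20:30: 10:45–12:00, 14:45–16:30, 18:00–20:30.
Emeka ∩ Brynn: 08:30–11:00, 11:30–12:45, 13:15–13:30, 14:00–15:45, 16:00–19:45.
Emeka ∩ Brynn ∩ Quinn: 10:45–11:00, 11:30–12:00, 14:45–15:45, 16:00–16:30, 18:00–19:45.
Common window lengths: 15, 30, 60, 30, 105 min; longest is 105.

105 minutes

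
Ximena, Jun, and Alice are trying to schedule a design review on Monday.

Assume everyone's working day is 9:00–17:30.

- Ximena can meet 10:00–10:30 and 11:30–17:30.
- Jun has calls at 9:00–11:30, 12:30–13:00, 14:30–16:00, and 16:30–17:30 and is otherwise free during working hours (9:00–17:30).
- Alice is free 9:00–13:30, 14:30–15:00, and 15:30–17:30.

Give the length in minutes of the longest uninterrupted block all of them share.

60 minutes

Jun free within 09:00–17:30: 11:30–12:30, 13:00–14:30, 16:00–16:30.
Ximena ∩ Jun: 11:30–12:30, 13:00–14:30, 16:00–16:30.
Ximena ∩ Jun ∩ Alice: 11:30–12:30, 13:00–13:30, 16:00–16:30.
Common window lengths: 60, 30, 30 min; longest is 60.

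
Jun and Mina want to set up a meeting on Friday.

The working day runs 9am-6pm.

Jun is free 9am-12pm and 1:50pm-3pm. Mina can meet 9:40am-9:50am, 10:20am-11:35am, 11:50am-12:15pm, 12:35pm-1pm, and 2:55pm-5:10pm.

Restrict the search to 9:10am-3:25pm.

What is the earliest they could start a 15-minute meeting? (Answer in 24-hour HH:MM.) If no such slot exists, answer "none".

Jun ∩ Mina: 09:40–09:50, 10:20–11:35, 11:50–12:00, 14:55–15:00.
Restricted to 09:10–15:25: 09:40–09:50, 10:20–11:35, 11:50–12:00, 14:55–15:00.
Windows ≥ 15 min: 10:20–11:35.
Earliest such window starts at 10:20.

10:20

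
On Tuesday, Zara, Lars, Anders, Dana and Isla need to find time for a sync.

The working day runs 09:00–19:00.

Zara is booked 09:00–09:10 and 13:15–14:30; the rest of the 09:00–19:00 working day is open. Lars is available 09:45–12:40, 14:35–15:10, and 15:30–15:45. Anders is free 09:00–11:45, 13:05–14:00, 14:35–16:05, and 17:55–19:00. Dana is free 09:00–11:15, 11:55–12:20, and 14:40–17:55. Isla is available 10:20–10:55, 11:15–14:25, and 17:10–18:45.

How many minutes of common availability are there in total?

Zara free within 09:00–19:00: 09:10–13:15, 14:30–19:00.
Zara ∩ Lars: 09:45–12:40, 14:35–15:10, 15:30–15:45.
Zara ∩ Lars ∩ Anders: 09:45–11:45, 14:35–15:10, 15:30–15:45.
Zara ∩ Lars ∩ Anders ∩ Dana: 09:45–11:15, 14:40–15:10, 15:30–15:45.
Zara ∩ Lars ∩ Anders ∩ Dana ∩ Isla: 10:20–10:55.
Total common minutes: 35.

35 minutes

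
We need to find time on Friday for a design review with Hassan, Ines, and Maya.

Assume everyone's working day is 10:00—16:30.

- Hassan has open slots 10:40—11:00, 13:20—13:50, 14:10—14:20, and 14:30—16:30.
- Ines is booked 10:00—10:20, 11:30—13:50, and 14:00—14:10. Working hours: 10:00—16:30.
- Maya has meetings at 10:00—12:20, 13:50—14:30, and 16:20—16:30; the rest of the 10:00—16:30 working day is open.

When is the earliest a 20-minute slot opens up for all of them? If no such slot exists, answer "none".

Ines free within 10:00–16:30: 10:20–11:30, 13:50–14:00, 14:10–16:30.
Maya free within 10:00–16:30: 12:20–13:50, 14:30–16:20.
Hassan ∩ Ines: 10:40–11:00, 14:10–14:20, 14:30–16:30.
Hassan ∩ Ines ∩ Maya: 14:30–16:20.
Windows ≥ 20 min: 14:30–16:20.
Earliest such window starts at 14:30.

14:30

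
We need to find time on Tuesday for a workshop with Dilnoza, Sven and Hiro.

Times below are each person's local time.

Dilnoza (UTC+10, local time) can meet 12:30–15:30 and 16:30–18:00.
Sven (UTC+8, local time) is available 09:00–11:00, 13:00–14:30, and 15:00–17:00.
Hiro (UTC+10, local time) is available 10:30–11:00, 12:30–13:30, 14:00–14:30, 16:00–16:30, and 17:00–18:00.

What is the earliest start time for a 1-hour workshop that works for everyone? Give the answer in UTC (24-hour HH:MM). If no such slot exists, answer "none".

07:00

Dilnoza → UTC: 02:30–05:30, 06:30–08:00.
Sven → UTC: 01:00–03:00, 05:00–06:30, 07:00–09:00.
Hiro → UTC: 00:30–01:00, 02:30–03:30, 04:00–04:30, 06:00–06:30, 07:00–08:00.
Dilnoza ∩ Sven: 02:30–03:00, 05:00–05:30, 07:00–08:00.
Dilnoza ∩ Sven ∩ Hiro: 02:30–03:00, 07:00–08:00.
Windows ≥ 60 min: 07:00–08:00.
Earliest such window starts at 07:00.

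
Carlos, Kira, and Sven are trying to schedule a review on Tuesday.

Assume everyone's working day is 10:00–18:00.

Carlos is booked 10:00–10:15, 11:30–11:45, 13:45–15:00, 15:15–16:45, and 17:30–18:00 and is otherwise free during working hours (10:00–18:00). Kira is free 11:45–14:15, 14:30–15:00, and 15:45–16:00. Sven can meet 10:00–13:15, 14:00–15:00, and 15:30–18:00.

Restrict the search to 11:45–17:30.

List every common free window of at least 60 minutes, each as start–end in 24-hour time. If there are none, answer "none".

11:45–13:15

Carlos free within 10:00–18:00: 10:15–11:30, 11:45–13:45, 15:00–15:15, 16:45–17:30.
Carlos ∩ Kira: 11:45–13:45.
Carlos ∩ Kira ∩ Sven: 11:45–13:15.
Restricted to 11:45–17:30: 11:45–13:15.
Windows ≥ 60 min: 11:45–13:15.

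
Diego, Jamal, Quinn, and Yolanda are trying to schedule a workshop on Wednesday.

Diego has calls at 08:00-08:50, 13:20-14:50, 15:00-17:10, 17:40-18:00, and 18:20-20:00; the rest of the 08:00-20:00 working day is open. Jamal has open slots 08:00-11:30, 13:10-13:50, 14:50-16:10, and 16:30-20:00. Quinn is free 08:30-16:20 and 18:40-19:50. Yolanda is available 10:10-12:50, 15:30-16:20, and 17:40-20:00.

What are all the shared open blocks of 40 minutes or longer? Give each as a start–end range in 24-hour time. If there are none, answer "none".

Diego free within 08:00–20:00: 08:50–13:20, 14:50–15:00, 17:10–17:40, 18:00–18:20.
Diego ∩ Jamal: 08:50–11:30, 13:10–13:20, 14:50–15:00, 17:10–17:40, 18:00–18:20.
Diego ∩ Jamal ∩ Quinn: 08:50–11:30, 13:10–13:20, 14:50–15:00.
Diego ∩ Jamal ∩ Quinn ∩ Yolanda: 10:10–11:30.
Windows ≥ 40 min: 10:10–11:30.

10:10–11:30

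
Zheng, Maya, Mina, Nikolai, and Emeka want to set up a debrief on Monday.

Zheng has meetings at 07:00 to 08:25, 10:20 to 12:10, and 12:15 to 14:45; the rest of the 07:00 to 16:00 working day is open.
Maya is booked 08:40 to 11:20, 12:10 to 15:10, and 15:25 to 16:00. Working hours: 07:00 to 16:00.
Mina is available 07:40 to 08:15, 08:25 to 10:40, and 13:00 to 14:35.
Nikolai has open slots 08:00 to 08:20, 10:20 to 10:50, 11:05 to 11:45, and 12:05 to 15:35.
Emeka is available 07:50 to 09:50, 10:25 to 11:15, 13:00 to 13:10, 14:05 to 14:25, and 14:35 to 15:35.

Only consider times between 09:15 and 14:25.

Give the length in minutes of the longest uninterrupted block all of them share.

0 minutes

Zheng free within 07:00–16:00: 08:25–10:20, 12:10–12:15, 14:45–16:00.
Maya free within 07:00–16:00: 07:00–08:40, 11:20–12:10, 15:10–15:25.
Zheng ∩ Maya: 08:25–08:40, 15:10–15:25.
Zheng ∩ Maya ∩ Mina: 08:25–08:40.
Zheng ∩ Maya ∩ Mina ∩ Nikolai: (none).
Zheng ∩ Maya ∩ Mina ∩ Nikolai ∩ Emeka: (none).
Restricted to 09:15–14:25: (none).
No common window.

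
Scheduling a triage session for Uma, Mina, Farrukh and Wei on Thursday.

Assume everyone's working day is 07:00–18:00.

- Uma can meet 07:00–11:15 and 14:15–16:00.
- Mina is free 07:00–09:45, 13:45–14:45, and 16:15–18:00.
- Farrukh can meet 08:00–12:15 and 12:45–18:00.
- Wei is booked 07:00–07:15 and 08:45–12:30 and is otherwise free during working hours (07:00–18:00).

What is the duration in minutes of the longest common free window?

Wei free within 07:00–18:00: 07:15–08:45, 12:30–18:00.
Uma ∩ Mina: 07:00–09:45, 14:15–14:45.
Uma ∩ Mina ∩ Farrukh: 08:00–09:45, 14:15–14:45.
Uma ∩ Mina ∩ Farrukh ∩ Wei: 08:00–08:45, 14:15–14:45.
Common window lengths: 45, 30 min; longest is 45.

45 minutes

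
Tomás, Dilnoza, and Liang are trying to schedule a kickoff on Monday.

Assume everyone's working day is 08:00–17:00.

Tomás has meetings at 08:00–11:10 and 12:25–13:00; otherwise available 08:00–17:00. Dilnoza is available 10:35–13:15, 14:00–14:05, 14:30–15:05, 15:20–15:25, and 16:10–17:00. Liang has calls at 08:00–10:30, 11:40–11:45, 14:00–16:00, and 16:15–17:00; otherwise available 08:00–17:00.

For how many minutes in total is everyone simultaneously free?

90 minutes

Tomás free within 08:00–17:00: 11:10–12:25, 13:00–17:00.
Liang free within 08:00–17:00: 10:30–11:40, 11:45–14:00, 16:00–16:15.
Tomás ∩ Dilnoza: 11:10–12:25, 13:00–13:15, 14:00–14:05, 14:30–15:05, 15:20–15:25, 16:10–17:00.
Tomás ∩ Dilnoza ∩ Liang: 11:10–11:40, 11:45–12:25, 13:00–13:15, 16:10–16:15.
Total common minutes: 30 + 40 + 15 + 5 = 90.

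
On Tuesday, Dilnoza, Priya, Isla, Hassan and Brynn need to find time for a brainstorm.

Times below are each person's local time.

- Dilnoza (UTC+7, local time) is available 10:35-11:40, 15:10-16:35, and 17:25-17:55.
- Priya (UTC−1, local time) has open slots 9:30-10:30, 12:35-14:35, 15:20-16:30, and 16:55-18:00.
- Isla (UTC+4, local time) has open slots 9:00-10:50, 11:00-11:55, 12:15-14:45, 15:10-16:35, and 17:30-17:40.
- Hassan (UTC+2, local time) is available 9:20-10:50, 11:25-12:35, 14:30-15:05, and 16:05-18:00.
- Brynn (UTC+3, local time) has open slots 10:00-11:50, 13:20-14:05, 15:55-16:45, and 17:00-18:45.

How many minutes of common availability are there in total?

5 minutes

Dilnoza → UTC: 03:35–04:40, 08:10–09:35, 10:25–10:55.
Priya → UTC: 10:30–11:30, 13:35–15:35, 16:20–17:30, 17:55–19:00.
Isla → UTC: 05:00–06:50, 07:00–07:55, 08:15–10:45, 11:10–12:35, 13:30–13:40.
Hassan → UTC: 07:20–08:50, 09:25–10:35, 12:30–13:05, 14:05–16:00.
Brynn → UTC: 07:00–08:50, 10:20–11:05, 12:55–13:45, 14:00–15:45.
Dilnoza ∩ Priya: 10:30–10:55.
Dilnoza ∩ Priya ∩ Isla: 10:30–10:45.
Dilnoza ∩ Priya ∩ Isla ∩ Hassan: 10:30–10:35.
Dilnoza ∩ Priya ∩ Isla ∩ Hassan ∩ Brynn: 10:30–10:35.
Total common minutes: 5.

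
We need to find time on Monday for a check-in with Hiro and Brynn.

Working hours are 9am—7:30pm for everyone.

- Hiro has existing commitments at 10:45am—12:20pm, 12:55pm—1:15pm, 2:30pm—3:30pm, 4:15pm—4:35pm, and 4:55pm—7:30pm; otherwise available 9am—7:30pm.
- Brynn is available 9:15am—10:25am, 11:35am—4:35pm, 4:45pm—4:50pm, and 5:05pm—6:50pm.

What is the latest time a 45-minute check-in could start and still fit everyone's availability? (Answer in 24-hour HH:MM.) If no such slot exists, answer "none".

15:30

Hiro free within 09:00–19:30: 09:00–10:45, 12:20–12:55, 13:15–14:30, 15:30–16:15, 16:35–16:55.
Hiro ∩ Brynn: 09:15–10:25, 12:20–12:55, 13:15–14:30, 15:30–16:15, 16:45–16:50.
Windows ≥ 45 min: 09:15–10:25, 13:15–14:30, 15:30–16:15.
Latest start in the last window 15:30–16:15 is 16:15 − 45 min = 15:30.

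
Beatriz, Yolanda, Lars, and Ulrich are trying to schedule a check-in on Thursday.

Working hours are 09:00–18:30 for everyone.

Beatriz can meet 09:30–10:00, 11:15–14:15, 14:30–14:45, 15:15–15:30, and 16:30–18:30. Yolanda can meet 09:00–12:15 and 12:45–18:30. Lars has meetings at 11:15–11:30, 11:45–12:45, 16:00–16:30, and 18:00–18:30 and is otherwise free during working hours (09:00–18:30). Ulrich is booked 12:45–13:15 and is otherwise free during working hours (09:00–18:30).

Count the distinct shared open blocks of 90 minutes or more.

Lars free within 09:00–18:30: 09:00–11:15, 11:30–11:45, 12:45–16:00, 16:30–18:00.
Ulrich free within 09:00–18:30: 09:00–12:45, 13:15–18:30.
Beatriz ∩ Yolanda: 09:30–10:00, 11:15–12:15, 12:45–14:15, 14:30–14:45, 15:15–15:30, 16:30–18:30.
Beatriz ∩ Yolanda ∩ Lars: 09:30–10:00, 11:30–11:45, 12:45–14:15, 14:30–14:45, 15:15–15:30, 16:30–18:00.
Beatriz ∩ Yolanda ∩ Lars ∩ Ulrich: 09:30–10:00, 11:30–11:45, 13:15–14:15, 14:30–14:45, 15:15–15:30, 16:30–18:00.
Windows ≥ 90 min: 16:30–18:00.
That's 1 window.

1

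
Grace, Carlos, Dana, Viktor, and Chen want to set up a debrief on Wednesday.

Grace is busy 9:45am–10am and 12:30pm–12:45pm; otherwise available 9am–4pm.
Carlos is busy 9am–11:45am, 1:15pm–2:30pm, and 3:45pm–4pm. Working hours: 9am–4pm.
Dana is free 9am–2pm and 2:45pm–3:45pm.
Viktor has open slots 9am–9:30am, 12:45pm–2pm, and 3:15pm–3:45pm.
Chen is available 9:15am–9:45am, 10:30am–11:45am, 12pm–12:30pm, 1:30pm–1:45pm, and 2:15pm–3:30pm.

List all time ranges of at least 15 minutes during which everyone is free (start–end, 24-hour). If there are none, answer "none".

Grace free within 09:00–16:00: 09:00–09:45, 10:00–12:30, 12:45–16:00.
Carlos free within 09:00–16:00: 11:45–13:15, 14:30–15:45.
Grace ∩ Carlos: 11:45–12:30, 12:45–13:15, 14:30–15:45.
Grace ∩ Carlos ∩ Dana: 11:45–12:30, 12:45–13:15, 14:45–15:45.
Grace ∩ Carlos ∩ Dana ∩ Viktor: 12:45–13:15, 15:15–15:45.
Grace ∩ Carlos ∩ Dana ∩ Viktor ∩ Chen: 15:15–15:30.
Windows ≥ 15 min: 15:15–15:30.

15:15–15:30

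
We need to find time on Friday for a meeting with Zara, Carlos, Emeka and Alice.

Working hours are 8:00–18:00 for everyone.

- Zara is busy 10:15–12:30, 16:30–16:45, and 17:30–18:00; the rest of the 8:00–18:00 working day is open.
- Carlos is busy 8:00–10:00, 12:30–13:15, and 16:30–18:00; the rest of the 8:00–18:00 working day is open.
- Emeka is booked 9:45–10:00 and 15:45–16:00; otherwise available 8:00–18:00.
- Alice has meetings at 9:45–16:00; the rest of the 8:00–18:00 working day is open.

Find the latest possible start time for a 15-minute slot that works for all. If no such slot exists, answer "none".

16:15

Zara free within 08:00–18:00: 08:00–10:15, 12:30–16:30, 16:45–17:30.
Carlos free within 08:00–18:00: 10:00–12:30, 13:15–16:30.
Emeka free within 08:00–18:00: 08:00–09:45, 10:00–15:45, 16:00–18:00.
Alice free within 08:00–18:00: 08:00–09:45, 16:00–18:00.
Zara ∩ Carlos: 10:00–10:15, 13:15–16:30.
Zara ∩ Carlos ∩ Emeka: 10:00–10:15, 13:15–15:45, 16:00–16:30.
Zara ∩ Carlos ∩ Emeka ∩ Alice: 16:00–16:30.
Windows ≥ 15 min: 16:00–16:30.
Latest start in the last window 16:00–16:30 is 16:30 − 15 min = 16:15.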